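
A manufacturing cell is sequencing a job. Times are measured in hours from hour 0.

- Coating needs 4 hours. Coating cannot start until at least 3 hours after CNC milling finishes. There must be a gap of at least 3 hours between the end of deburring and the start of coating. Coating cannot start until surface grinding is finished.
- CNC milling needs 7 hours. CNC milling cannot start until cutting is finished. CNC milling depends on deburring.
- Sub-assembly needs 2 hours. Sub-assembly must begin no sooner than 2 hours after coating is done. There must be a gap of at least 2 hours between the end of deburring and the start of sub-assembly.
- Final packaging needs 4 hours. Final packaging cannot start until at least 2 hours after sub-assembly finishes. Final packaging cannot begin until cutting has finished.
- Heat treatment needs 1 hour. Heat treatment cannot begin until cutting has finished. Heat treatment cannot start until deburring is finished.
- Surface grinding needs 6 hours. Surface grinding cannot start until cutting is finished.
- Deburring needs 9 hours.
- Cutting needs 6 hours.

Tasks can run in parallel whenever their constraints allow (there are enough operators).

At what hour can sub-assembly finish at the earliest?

Nothing blocks deburring, so it runs from hour 0 to hour 9.
Nothing blocks cutting, so it runs from hour 0 to hour 6.
Surface grinding waits on cutting (finishes hour 6), so it starts at hour 6 and finishes at 6 + 6 = hour 12.
CNC milling cannot start until cutting (finishes hour 6); deburring (finishes hour 9). The controlling bound is hour 9, so CNC milling finishes at 9 + 7 = hour 16.
Coating needs all of CNC milling (finishes hour 16, plus 3-hour gap → hour 19); deburring (finishes hour 9, plus 3-hour gap → hour 12); surface grinding (finishes hour 12). That puts its earliest start at hour 19; it finishes at 19 + 4 = hour 23.
Sub-assembly needs all of coating (finishes hour 23, plus 2-hour gap → hour 25); deburring (finishes hour 9, plus 2-hour gap → hour 11). That puts its earliest start at hour 25; it finishes at 25 + 2 = hour 27.

27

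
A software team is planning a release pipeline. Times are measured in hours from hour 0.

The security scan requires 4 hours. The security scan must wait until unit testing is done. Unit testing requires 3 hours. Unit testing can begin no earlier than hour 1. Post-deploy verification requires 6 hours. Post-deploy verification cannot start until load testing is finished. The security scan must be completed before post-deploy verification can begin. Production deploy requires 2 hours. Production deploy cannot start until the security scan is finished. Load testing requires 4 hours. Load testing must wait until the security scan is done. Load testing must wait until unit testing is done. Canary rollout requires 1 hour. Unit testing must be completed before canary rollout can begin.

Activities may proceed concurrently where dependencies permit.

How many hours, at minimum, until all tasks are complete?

18

Unit testing cannot begin until its own release at hour 1. It runs from hour 1 to 1 + 3 = hour 4.
Canary rollout waits on unit testing (finishes hour 4), so it starts at hour 4 and finishes at 4 + 1 = hour 5.
The security scan waits on unit testing (finishes hour 4), so it starts at hour 4 and finishes at 4 + 4 = hour 8.
Production deploy waits on the security scan (finishes hour 8), so it starts at hour 8 and finishes at 8 + 2 = hour 10.
Load testing cannot start until the security scan (finishes hour 8); unit testing (finishes hour 4). The controlling bound is hour 8, so load testing finishes at 8 + 4 = hour 12.
Post-deploy verification needs all of load testing (finishes hour 12); the security scan (finishes hour 8). That puts its earliest start at hour 12; it finishes at 12 + 6 = hour 18.
All tasks are finished once the last one completes. Finish times: Unit testing at 4, The security scan at 8, Canary rollout at 5, Load testing at 12, Production deploy at 10, Post-deploy verification at 18. The latest is hour 18.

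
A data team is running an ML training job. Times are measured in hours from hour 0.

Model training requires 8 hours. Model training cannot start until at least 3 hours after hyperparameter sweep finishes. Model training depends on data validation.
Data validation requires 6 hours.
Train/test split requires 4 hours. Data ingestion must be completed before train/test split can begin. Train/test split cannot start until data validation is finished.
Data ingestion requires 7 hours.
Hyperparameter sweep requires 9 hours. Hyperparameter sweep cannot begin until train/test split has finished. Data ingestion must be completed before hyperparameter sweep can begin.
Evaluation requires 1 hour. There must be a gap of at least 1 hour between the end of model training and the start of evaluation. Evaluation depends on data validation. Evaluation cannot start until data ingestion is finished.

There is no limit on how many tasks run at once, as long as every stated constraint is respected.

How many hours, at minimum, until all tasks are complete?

33

Data validation can start immediately at hour 0; it finishes at hour 6.
Data ingestion has no prerequisites, so it starts at hour 0 and finishes at hour 7.
Train/test split has to wait for data ingestion (finishes hour 7); data validation (finishes hour 6). The latest of these is hour 7, so train/test split runs hour 7 to 7 + 4 = hour 11.
For hyperparameter sweep: train/test split (finishes hour 11); data ingestion (finishes hour 7). Taking the maximum gives a start of hour 11, and it finishes at 11 + 9 = hour 20.
Model training cannot start until hyperparameter sweep (finishes hour 20, plus 3-hour gap → hour 23); data validation (finishes hour 6). The controlling bound is hour 23, so model training finishes at 23 + 8 = hour 31.
Evaluation has to wait for model training (finishes hour 31, plus 1-hour gap → hour 32); data validation (finishes hour 6); data ingestion (finishes hour 7). The latest of these is hour 32, so evaluation runs hour 32 to 32 + 1 = hour 33.
All tasks are finished once the last one completes. Finish times: Data ingestion at 7, Data validation at 6, Train/test split at 11, Hyperparameter sweep at 20, Model training at 31, Evaluation at 33. The latest is hour 33.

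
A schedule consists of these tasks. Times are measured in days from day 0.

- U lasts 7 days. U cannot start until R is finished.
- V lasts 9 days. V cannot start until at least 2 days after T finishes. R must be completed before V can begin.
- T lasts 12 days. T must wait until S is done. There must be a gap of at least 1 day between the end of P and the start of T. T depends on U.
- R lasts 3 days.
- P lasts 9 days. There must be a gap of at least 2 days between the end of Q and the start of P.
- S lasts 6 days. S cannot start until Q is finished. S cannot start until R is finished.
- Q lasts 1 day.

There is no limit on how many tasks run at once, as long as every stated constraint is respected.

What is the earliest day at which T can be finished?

R can start immediately at day 0; it finishes at day 3.
U waits on R (finishes day 3), so it starts at day 3 and finishes at 3 + 7 = day 10.
Nothing blocks Q, so it runs from day 0 to day 1.
S cannot start until Q (finishes day 1); R (finishes day 3). The controlling bound is day 3, so S finishes at 3 + 6 = day 9.
P cannot begin until Q (finishes day 1, plus 2-day gap → day 3). It runs from day 3 to 3 + 9 = day 12.
T needs all of S (finishes day 9); P (finishes day 12, plus 1-day gap → day 13); U (finishes day 10). That puts its earliest start at day 13; it finishes at 13 + 12 = day 25.

25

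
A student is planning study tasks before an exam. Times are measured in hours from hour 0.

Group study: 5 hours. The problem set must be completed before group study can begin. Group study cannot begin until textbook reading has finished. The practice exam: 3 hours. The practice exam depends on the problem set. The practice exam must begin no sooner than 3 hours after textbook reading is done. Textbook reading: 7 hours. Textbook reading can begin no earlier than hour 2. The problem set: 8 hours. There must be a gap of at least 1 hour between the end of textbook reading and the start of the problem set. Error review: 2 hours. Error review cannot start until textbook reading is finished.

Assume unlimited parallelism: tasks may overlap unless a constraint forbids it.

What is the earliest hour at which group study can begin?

18

Textbook reading cannot begin until its own release at hour 2. It runs from hour 2 to 2 + 7 = hour 9.
After textbook reading (finishes hour 9, plus 1-hour gap → hour 10), the problem set can start at hour 10 and finishes at hour 18.
Group study waits on the problem set (finishes hour 18); textbook reading (finishes hour 9). The latest of these is hour 18, which is the earliest group study can start.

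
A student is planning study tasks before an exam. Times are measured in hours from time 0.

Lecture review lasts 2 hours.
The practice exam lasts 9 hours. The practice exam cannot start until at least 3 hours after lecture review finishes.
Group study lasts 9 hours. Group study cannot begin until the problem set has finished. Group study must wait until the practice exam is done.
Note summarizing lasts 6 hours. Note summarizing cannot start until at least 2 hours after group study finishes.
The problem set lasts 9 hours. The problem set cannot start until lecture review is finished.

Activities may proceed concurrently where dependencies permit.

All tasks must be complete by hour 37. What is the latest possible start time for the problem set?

11

To finish by hour 37, note summarizing (duration 6) must start no later than hour 31.
Group study has to be done before note summarizing (must start by hour 31, minus 2-hour gap → hour 29). That means finishing by hour 29, i.e. starting by 29 − 9 = hour 20.
The problem set has to be done before group study (must start by hour 20). That means finishing by hour 20, i.e. starting by 20 − 9 = hour 11.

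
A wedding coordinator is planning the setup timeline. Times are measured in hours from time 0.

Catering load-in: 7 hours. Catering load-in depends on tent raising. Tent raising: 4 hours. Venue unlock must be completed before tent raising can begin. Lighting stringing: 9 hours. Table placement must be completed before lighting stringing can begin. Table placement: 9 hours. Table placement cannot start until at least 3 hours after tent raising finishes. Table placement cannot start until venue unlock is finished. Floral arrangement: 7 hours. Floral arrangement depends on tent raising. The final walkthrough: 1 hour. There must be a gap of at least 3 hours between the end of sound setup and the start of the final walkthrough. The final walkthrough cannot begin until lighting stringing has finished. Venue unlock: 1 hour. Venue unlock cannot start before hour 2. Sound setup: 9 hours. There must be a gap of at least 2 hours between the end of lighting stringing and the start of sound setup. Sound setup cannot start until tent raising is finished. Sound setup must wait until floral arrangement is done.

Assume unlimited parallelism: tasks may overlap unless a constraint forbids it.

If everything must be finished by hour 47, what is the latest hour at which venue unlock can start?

The final walkthrough must finish by hour 47; it takes 1 hour, so it must start by 47 − 1 = hour 46.
Sound setup has to be done before the final walkthrough (must start by hour 46, minus 3-hour gap → hour 43). That means finishing by hour 43, i.e. starting by 43 − 9 = hour 34.
Lighting stringing must finish in time for sound setup (must start by hour 34, minus 2-hour gap → hour 32); the final walkthrough (must start by hour 46). The tightest is hour 32, so lighting stringing must start by 32 − 9 = hour 23.
Since lighting stringing (must start by hour 23) depends on it, table placement must finish by hour 23. Backing off its 9-hour duration gives a latest start of hour 14.
Floral arrangement has to be done before sound setup (must start by hour 34). That means finishing by hour 34, i.e. starting by 34 − 7 = hour 27.
Catering load-in must finish by hour 47; it takes 7 hours, so it must start by 47 − 7 = hour 40.
Tent raising must finish in time for table placement (must start by hour 14, minus 3-hour gap → hour 11); floral arrangement (must start by hour 27); sound setup (must start by hour 34); catering load-in (must start by hour 40). The tightest is hour 11, so tent raising must start by 11 − 4 = hour 7.
Venue unlock has several dependents: tent raising (must start by hour 7); table placement (must start by hour 14). The earliest of those limits is hour 7, so venue unlock must start by 7 − 1 = hour 6.

6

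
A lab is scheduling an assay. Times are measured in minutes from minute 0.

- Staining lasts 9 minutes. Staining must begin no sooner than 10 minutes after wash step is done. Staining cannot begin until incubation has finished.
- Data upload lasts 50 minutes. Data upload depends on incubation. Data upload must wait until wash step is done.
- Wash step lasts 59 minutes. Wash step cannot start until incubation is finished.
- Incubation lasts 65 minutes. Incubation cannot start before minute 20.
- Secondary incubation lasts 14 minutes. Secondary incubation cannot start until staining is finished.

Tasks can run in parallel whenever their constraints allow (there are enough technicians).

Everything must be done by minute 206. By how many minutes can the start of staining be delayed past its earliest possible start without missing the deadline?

29

After its own release at minute 20, incubation can start at minute 20 and finishes at minute 85.
After incubation (finishes minute 85), wash step can start at minute 85 and finishes at minute 144.
Staining needs all of wash step (finishes minute 144, plus 10-minute gap → minute 154); incubation (finishes minute 85). That puts its earliest start at minute 154; it finishes at 154 + 9 = minute 163.

Working backward from the deadline:
Nothing follows secondary incubation; the deadline of minute 206 is its only limit. It must start by 206 − 14 = minute 192.
Since secondary incubation (must start by minute 192) depends on it, staining must finish by minute 192. Backing off its 9-minute duration gives a latest start of minute 183.
So staining can start as early as minute 154 and as late as minute 183, giving 183 − 154 = 29 minutes of slack.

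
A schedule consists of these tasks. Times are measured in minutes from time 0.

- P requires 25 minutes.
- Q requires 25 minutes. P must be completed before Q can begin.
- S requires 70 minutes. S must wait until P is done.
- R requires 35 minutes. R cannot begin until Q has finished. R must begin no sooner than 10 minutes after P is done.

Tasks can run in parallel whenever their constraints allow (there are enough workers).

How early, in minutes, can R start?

P can start immediately at minute 0; it finishes at minute 25.
After P (finishes minute 25), Q can start at minute 25 and finishes at minute 50.
R waits on Q (finishes minute 50); P (finishes minute 25, plus 10-minute gap → minute 35). The latest of these is minute 50, which is the earliest R can start.

50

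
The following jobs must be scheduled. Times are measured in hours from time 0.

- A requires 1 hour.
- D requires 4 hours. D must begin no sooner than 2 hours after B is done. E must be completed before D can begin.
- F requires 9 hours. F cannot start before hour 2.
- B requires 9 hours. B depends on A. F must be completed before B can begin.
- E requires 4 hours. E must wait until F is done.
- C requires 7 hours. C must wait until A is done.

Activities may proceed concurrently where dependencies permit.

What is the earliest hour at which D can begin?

22

F cannot begin until its own release at hour 2. It runs from hour 2 to 2 + 9 = hour 11.
E waits on F (finishes hour 11), so it starts at hour 11 and finishes at 11 + 4 = hour 15.
A has no prerequisites, so it starts at hour 0 and finishes at hour 1.
B has to wait for A (finishes hour 1); F (finishes hour 11). The latest of these is hour 11, so B runs hour 11 to 11 + 9 = hour 20.
D waits on B (finishes hour 20, plus 2-hour gap → hour 22); E (finishes hour 15). The latest of these is hour 22, which is the earliest D can start.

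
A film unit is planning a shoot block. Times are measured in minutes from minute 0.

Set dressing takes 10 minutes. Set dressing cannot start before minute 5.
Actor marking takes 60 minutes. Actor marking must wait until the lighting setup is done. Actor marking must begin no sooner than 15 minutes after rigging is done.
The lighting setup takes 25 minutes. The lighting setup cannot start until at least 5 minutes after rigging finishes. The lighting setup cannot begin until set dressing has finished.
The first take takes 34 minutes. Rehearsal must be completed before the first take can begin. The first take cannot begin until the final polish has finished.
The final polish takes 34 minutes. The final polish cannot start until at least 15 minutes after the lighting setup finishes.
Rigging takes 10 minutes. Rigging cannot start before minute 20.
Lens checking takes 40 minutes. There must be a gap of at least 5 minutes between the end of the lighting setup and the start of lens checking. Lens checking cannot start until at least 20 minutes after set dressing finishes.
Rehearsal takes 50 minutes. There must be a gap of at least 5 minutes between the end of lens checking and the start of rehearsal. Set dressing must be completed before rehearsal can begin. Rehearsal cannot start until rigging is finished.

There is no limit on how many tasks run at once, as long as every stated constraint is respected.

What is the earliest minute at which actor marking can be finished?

After its own release at minute 5, set dressing can start at minute 5 and finishes at minute 15.
Rigging cannot begin until its own release at minute 20. It runs from minute 20 to 20 + 10 = minute 30.
The lighting setup needs all of rigging (finishes minute 30, plus 5-minute gap → minute 35); set dressing (finishes minute 15). That puts its earliest start at minute 35; it finishes at 35 + 25 = minute 60.
Actor marking cannot start until the lighting setup (finishes minute 60); rigging (finishes minute 30, plus 15-minute gap → minute 45). The controlling bound is minute 60, so actor marking finishes at 60 + 60 = minute 120.

120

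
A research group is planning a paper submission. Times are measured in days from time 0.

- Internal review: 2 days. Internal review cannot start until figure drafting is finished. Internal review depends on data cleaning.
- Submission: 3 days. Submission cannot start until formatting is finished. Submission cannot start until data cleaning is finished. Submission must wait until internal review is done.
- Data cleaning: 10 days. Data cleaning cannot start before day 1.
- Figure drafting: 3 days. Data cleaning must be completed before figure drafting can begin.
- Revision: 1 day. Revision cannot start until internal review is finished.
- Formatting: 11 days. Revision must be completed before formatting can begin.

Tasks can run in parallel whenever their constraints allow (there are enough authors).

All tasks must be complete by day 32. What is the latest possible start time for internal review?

Submission must finish by day 32; it takes 3 days, so it must start by 32 − 3 = day 29.
Formatting has to be done before submission (must start by day 29). That means finishing by day 29, i.e. starting by 29 − 11 = day 18.
Revision feeds into formatting (must start by day 18); so revision must finish by day 18 and therefore start by day 17.
Internal review must finish in time for revision (must start by day 17); submission (must start by day 29). The tightest is day 17, so internal review must start by 17 − 2 = day 15.

15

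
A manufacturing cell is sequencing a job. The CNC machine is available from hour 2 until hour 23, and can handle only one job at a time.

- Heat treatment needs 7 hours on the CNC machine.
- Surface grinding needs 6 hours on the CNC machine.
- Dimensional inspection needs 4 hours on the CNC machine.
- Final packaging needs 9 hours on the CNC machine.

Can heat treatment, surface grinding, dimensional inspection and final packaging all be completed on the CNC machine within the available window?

No

The CNC machine window is 23 − 2 = 21 hours.
Running back to back, the jobs need 7 + 6 + 4 + 9 = 26 hours on the CNC machine.
Since 26 > 21, they cannot all fit.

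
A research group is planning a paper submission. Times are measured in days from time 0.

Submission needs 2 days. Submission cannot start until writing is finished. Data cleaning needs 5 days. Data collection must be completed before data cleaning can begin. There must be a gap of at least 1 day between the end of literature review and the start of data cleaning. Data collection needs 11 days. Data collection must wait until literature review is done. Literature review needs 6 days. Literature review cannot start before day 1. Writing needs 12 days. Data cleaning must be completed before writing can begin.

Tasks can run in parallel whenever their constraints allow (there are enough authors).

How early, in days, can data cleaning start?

18

Literature review cannot begin until its own release at day 1. It runs from day 1 to 1 + 6 = day 7.
After literature review (finishes day 7), data collection can start at day 7 and finishes at day 18.
Data cleaning waits on data collection (finishes day 18); literature review (finishes day 7, plus 1-day gap → day 8). The latest of these is day 18, which is the earliest data cleaning can start.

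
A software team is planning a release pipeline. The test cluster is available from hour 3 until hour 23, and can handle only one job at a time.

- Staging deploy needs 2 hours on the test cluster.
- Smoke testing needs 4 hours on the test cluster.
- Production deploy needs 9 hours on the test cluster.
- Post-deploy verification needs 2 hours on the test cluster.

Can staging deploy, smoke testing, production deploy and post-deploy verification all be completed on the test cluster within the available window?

Yes

The test cluster window is 23 − 3 = 20 hours.
Running back to back, the jobs need 2 + 4 + 9 + 2 = 17 hours on the test cluster.
Since 17 ≤ 20, they fit within the window.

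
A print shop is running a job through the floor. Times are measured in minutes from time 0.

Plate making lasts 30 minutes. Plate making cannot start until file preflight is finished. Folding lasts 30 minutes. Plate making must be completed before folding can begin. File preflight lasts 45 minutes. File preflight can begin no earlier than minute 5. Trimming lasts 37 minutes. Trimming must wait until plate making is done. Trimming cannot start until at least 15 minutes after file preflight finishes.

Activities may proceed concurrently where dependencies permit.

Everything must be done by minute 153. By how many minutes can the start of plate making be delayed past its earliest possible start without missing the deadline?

36

File preflight cannot begin until its own release at minute 5. It runs from minute 5 to 5 + 45 = minute 50.
Plate making cannot begin until file preflight (finishes minute 50). It runs from minute 50 to 50 + 30 = minute 80.

Working backward from the deadline:
Trimming must finish by minute 153; it takes 37 minutes, so it must start by 153 − 37 = minute 116.
Folding has no dependents, so it just needs to finish by minute 153. Starting by 153 − 30 = minute 123 achieves that.
For plate making: trimming (must start by minute 116); folding (must start by minute 123). The most restrictive is minute 116; with a 30-minute duration, plate making must start by minute 86.
So plate making can start as early as minute 50 and as late as minute 86, giving 86 − 50 = 36 minutes of slack.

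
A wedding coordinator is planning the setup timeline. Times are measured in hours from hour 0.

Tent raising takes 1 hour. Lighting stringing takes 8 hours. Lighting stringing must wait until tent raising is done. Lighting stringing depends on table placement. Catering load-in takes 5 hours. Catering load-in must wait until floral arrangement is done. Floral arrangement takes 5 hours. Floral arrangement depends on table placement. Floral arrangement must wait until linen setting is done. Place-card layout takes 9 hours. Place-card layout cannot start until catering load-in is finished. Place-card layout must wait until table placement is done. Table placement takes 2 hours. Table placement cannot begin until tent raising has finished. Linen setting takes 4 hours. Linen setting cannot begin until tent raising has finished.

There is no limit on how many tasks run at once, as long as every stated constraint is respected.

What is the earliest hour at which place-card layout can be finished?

24

Tent raising can start immediately at hour 0; it finishes at hour 1.
Linen setting cannot begin until tent raising (finishes hour 1). It runs from hour 1 to 1 + 4 = hour 5.
Table placement cannot begin until tent raising (finishes hour 1). It runs from hour 1 to 1 + 2 = hour 3.
Floral arrangement needs all of table placement (finishes hour 3); linen setting (finishes hour 5). That puts its earliest start at hour 5; it finishes at 5 + 5 = hour 10.
Catering load-in cannot begin until floral arrangement (finishes hour 10). It runs from hour 10 to 10 + 5 = hour 15.
Place-card layout cannot start until catering load-in (finishes hour 15); table placement (finishes hour 3). The controlling bound is hour 15, so place-card layout finishes at 15 + 9 = hour 24.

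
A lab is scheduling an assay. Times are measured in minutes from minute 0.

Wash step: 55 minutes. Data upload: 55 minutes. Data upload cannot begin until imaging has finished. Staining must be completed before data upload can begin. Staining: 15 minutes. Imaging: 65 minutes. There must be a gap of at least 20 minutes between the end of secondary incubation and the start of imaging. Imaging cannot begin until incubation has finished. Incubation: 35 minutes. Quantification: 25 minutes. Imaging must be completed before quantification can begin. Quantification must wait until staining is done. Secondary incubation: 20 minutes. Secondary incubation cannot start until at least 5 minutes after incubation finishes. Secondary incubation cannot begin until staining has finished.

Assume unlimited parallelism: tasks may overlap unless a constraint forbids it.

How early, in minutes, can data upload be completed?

Nothing blocks staining, so it runs from minute 0 to minute 15.
Incubation can start immediately at minute 0; it finishes at minute 35.
For secondary incubation: incubation (finishes minute 35, plus 5-minute gap → minute 40); staining (finishes minute 15). Taking the maximum gives a start of minute 40, and it finishes at 40 + 20 = minute 60.
Imaging needs all of secondary incubation (finishes minute 60, plus 20-minute gap → minute 80); incubation (finishes minute 35). That puts its earliest start at minute 80; it finishes at 80 + 65 = minute 145.
Data upload cannot start until imaging (finishes minute 145); staining (finishes minute 15). The controlling bound is minute 145, so data upload finishes at 145 + 55 = minute 200.

200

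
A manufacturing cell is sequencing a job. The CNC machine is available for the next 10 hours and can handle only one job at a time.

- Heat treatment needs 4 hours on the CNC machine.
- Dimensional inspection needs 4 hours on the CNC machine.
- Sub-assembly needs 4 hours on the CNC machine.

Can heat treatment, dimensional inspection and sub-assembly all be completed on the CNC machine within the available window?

Running back to back, the jobs need 4 + 4 + 4 = 12 hours on the CNC machine.
Since 12 > 10, they cannot all fit.

No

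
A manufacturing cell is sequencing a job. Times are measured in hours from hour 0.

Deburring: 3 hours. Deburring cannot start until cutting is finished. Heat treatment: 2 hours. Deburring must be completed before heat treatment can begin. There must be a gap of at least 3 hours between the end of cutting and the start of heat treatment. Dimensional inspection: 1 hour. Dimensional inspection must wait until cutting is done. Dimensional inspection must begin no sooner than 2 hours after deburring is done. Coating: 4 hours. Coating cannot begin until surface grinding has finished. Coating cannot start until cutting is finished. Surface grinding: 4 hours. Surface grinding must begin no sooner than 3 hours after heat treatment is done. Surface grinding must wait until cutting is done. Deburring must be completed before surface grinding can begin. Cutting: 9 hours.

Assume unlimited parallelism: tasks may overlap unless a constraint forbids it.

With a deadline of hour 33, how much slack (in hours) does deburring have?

Cutting can start immediately at hour 0; it finishes at hour 9.
After cutting (finishes hour 9), deburring can start at hour 9 and finishes at hour 12.

Working backward from the deadline:
Coating must finish by hour 33; it takes 4 hours, so it must start by 33 − 4 = hour 29.
Surface grinding must finish before coating (must start by hour 29). With a 4-hour duration, surface grinding must start by 29 − 4 = hour 25.
Heat treatment feeds into surface grinding (must start by hour 25, minus 3-hour gap → hour 22); so heat treatment must finish by hour 22 and therefore start by hour 20.
Dimensional inspection has no dependents, so it just needs to finish by hour 33. Starting by 33 − 1 = hour 32 achieves that.
Deburring feeds heat treatment (must start by hour 20); surface grinding (must start by hour 25); dimensional inspection (must start by hour 32, minus 2-hour gap → hour 30). Taking the minimum, deburring must finish by hour 20 and start by 20 − 3 = hour 17.
So deburring can start as early as hour 9 and as late as hour 17, giving 17 − 9 = 8 hours of slack.

8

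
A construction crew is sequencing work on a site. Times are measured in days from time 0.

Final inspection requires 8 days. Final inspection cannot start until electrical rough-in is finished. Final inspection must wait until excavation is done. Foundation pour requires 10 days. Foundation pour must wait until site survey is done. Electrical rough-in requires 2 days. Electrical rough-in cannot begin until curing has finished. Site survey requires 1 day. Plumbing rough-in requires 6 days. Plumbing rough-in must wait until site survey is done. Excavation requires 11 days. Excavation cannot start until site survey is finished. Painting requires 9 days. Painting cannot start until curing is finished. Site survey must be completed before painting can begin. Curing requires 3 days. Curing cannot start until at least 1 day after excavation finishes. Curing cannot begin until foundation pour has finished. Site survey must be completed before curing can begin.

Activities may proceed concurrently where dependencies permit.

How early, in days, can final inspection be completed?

Nothing blocks site survey, so it runs from day 0 to day 1.
Foundation pour cannot begin until site survey (finishes day 1). It runs from day 1 to 1 + 10 = day 11.
After site survey (finishes day 1), excavation can start at day 1 and finishes at day 12.
Curing has to wait for excavation (finishes day 12, plus 1-day gap → day 13); foundation pour (finishes day 11); site survey (finishes day 1). The latest of these is day 13, so curing runs day 13 to 13 + 3 = day 16.
Electrical rough-in cannot begin until curing (finishes day 16). It runs from day 16 to 16 + 2 = day 18.
Final inspection cannot start until electrical rough-in (finishes day 18); excavation (finishes day 12). The controlling bound is day 18, so final inspection finishes at 18 + 8 = day 26.

26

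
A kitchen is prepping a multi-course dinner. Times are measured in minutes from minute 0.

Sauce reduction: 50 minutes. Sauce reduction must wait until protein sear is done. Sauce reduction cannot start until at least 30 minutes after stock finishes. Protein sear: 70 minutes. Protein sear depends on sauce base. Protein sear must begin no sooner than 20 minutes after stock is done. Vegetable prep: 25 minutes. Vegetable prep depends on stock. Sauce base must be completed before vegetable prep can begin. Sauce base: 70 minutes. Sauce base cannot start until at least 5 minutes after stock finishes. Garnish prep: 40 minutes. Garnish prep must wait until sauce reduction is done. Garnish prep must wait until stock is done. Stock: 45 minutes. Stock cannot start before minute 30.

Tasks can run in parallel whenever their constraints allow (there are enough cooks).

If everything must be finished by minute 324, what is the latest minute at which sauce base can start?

Garnish prep has no dependents, so it just needs to finish by minute 324. Starting by 324 − 40 = minute 284 achieves that.
Sauce reduction has to be done before garnish prep (must start by minute 284). That means finishing by minute 284, i.e. starting by 284 − 50 = minute 234.
Protein sear must finish before sauce reduction (must start by minute 234). With a 70-minute duration, protein sear must start by 234 − 70 = minute 164.
To finish by minute 324, vegetable prep (duration 25) must start no later than minute 299.
Sauce base has several dependents: protein sear (must start by minute 164); vegetable prep (must start by minute 299). The earliest of those limits is minute 164, so sauce base must start by 164 − 70 = minute 94.

94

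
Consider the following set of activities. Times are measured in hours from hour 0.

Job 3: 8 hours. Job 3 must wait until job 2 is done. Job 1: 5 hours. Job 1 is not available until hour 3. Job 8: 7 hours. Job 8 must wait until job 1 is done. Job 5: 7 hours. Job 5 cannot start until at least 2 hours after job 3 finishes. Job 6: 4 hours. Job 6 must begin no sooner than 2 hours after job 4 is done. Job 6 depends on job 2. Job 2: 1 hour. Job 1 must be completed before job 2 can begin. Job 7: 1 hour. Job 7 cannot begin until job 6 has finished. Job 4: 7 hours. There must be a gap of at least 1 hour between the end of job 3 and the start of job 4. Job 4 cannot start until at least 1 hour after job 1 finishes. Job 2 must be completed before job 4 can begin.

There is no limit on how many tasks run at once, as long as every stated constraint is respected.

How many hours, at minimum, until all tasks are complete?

Job 1 cannot begin until its own release at hour 3. It runs from hour 3 to 3 + 5 = hour 8.
Job 8 waits on job 1 (finishes hour 8), so it starts at hour 8 and finishes at 8 + 7 = hour 15.
Job 2 waits on job 1 (finishes hour 8), so it starts at hour 8 and finishes at 8 + 1 = hour 9.
Job 3 cannot begin until job 2 (finishes hour 9). It runs from hour 9 to 9 + 8 = hour 17.
After job 3 (finishes hour 17, plus 2-hour gap → hour 19), job 5 can start at hour 19 and finishes at hour 26.
Job 4 needs all of job 3 (finishes hour 17, plus 1-hour gap → hour 18); job 1 (finishes hour 8, plus 1-hour gap → hour 9); job 2 (finishes hour 9). That puts its earliest start at hour 18; it finishes at 18 + 7 = hour 25.
For job 6: job 4 (finishes hour 25, plus 2-hour gap → hour 27); job 2 (finishes hour 9). Taking the maximum gives a start of hour 27, and it finishes at 27 + 4 = hour 31.
Job 7 waits on job 6 (finishes hour 31), so it starts at hour 31 and finishes at 31 + 1 = hour 32.
All tasks are finished once the last one completes. Finish times: Job 1 at 8, Job 2 at 9, Job 3 at 17, Job 4 at 25, Job 5 at 26, Job 6 at 31, Job 7 at 32, Job 8 at 15. The latest is hour 32.

32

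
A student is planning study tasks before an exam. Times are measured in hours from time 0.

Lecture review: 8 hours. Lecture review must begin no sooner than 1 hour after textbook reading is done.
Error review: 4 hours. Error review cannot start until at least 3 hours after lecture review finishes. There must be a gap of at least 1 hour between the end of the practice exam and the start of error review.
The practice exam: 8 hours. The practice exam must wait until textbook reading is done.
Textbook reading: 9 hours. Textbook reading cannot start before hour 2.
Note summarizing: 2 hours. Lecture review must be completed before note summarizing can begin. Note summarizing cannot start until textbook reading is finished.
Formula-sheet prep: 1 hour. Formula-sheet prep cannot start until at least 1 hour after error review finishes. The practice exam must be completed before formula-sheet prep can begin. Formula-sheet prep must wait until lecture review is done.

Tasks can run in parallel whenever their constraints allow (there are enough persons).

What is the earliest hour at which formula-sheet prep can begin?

Textbook reading waits on its own release at hour 2, so it starts at hour 2 and finishes at 2 + 9 = hour 11.
The practice exam waits on textbook reading (finishes hour 11), so it starts at hour 11 and finishes at 11 + 8 = hour 19.
Lecture review waits on textbook reading (finishes hour 11, plus 1-hour gap → hour 12), so it starts at hour 12 and finishes at 12 + 8 = hour 20.
Error review has to wait for lecture review (finishes hour 20, plus 3-hour gap → hour 23); the practice exam (finishes hour 19, plus 1-hour gap → hour 20). The latest of these is hour 23, so error review runs hour 23 to 23 + 4 = hour 27.
Formula-sheet prep waits on error review (finishes hour 27, plus 1-hour gap → hour 28); the practice exam (finishes hour 19); lecture review (finishes hour 20). The latest of these is hour 28, which is the earliest formula-sheet prep can start.

28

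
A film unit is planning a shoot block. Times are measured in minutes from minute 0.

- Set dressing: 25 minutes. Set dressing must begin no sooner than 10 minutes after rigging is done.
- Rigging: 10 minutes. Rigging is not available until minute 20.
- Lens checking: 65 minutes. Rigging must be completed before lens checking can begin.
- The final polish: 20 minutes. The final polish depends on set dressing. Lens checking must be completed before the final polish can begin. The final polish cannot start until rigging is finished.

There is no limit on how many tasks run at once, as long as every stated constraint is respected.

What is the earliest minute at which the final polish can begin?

Rigging cannot begin until its own release at minute 20. It runs from minute 20 to 20 + 10 = minute 30.
After rigging (finishes minute 30), lens checking can start at minute 30 and finishes at minute 95.
After rigging (finishes minute 30, plus 10-minute gap → minute 40), set dressing can start at minute 40 and finishes at minute 65.
The final polish waits on set dressing (finishes minute 65); lens checking (finishes minute 95); rigging (finishes minute 30). The latest of these is minute 95, which is the earliest the final polish can start.

95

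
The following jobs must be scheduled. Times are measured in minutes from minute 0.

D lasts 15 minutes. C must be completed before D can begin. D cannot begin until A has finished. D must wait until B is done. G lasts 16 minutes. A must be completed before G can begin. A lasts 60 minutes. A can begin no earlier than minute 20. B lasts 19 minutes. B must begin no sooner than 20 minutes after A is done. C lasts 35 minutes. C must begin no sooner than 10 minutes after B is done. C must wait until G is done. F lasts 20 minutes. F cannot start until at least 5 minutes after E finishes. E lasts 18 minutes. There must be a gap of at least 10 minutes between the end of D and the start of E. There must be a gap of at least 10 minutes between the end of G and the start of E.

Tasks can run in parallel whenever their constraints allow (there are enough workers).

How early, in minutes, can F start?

212

A waits on its own release at minute 20, so it starts at minute 20 and finishes at 20 + 60 = minute 80.
G cannot begin until A (finishes minute 80). It runs from minute 80 to 80 + 16 = minute 96.
B waits on A (finishes minute 80, plus 20-minute gap → minute 100), so it starts at minute 100 and finishes at 100 + 19 = minute 119.
C has to wait for B (finishes minute 119, plus 10-minute gap → minute 129); G (finishes minute 96). The latest of these is minute 129, so C runs minute 129 to 129 + 35 = minute 164.
D has to wait for C (finishes minute 164); A (finishes minute 80); B (finishes minute 119). The latest of these is minute 164, so D runs minute 164 to 164 + 15 = minute 179.
For E: D (finishes minute 179, plus 10-minute gap → minute 189); G (finishes minute 96, plus 10-minute gap → minute 106). Taking the maximum gives a start of minute 189, and it finishes at 189 + 18 = minute 207.
F waits on E (finishes minute 207, plus 5-minute gap → minute 212), so the earliest it can start is minute 212.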